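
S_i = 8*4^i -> [8, 32, 128, 512, 2048]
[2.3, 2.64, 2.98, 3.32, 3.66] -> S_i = 2.30 + 0.34*i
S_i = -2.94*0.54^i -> [-2.94, -1.59, -0.86, -0.46, -0.25]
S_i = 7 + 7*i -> [7, 14, 21, 28, 35]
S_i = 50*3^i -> [50, 150, 450, 1350, 4050]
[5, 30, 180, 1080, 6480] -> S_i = 5*6^i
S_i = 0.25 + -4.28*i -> [0.25, -4.03, -8.31, -12.59, -16.87]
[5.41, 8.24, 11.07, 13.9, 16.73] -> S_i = 5.41 + 2.83*i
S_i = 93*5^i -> [93, 465, 2325, 11625, 58125]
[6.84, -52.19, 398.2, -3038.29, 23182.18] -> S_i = 6.84*(-7.63)^i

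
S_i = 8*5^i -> [8, 40, 200, 1000, 5000]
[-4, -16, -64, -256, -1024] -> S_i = -4*4^i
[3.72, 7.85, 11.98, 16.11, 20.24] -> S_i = 3.72 + 4.13*i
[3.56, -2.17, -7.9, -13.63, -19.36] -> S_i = 3.56 + -5.73*i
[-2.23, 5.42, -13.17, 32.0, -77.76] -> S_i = -2.23*(-2.43)^i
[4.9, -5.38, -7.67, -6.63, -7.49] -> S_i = Random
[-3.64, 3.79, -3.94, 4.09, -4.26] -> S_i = -3.64*(-1.04)^i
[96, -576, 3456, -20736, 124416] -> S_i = 96*-6^i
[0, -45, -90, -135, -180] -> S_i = 0 + -45*i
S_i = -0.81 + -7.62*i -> [-0.81, -8.43, -16.05, -23.67, -31.29]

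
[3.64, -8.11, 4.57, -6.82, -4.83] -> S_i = Random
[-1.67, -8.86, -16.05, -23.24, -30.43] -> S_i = -1.67 + -7.19*i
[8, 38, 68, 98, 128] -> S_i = 8 + 30*i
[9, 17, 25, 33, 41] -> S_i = 9 + 8*i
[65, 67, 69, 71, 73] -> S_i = 65 + 2*i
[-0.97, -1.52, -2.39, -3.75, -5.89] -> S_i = -0.97*1.57^i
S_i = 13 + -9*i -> [13, 4, -5, -14, -23]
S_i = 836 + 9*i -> [836, 845, 854, 863, 872]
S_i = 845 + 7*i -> [845, 852, 859, 866, 873]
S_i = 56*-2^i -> [56, -112, 224, -448, 896]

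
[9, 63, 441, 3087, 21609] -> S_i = 9*7^i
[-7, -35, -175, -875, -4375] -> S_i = -7*5^i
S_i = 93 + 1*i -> [93, 94, 95, 96, 97]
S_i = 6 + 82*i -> [6, 88, 170, 252, 334]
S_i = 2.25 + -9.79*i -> [2.25, -7.54, -17.33, -27.12, -36.91]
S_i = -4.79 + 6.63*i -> [-4.79, 1.84, 8.47, 15.1, 21.73]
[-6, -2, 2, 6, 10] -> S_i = -6 + 4*i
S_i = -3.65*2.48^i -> [-3.65, -9.05, -22.45, -55.67, -138.07]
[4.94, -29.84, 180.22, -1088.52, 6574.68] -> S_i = 4.94*(-6.04)^i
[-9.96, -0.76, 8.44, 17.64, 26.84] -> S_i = -9.96 + 9.20*i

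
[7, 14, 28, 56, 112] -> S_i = 7*2^i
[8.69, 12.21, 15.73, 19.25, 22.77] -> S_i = 8.69 + 3.52*i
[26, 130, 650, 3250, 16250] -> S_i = 26*5^i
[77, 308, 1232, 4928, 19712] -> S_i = 77*4^i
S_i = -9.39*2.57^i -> [-9.39, -24.13, -62.02, -159.39, -409.64]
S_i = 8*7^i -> [8, 56, 392, 2744, 19208]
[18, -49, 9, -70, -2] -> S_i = Random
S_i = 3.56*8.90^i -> [3.56, 31.68, 281.99, 2509.69, 22336.24]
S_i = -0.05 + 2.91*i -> [-0.05, 2.86, 5.77, 8.68, 11.59]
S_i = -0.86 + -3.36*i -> [-0.86, -4.22, -7.58, -10.94, -14.3]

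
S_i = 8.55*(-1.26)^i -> [8.55, -10.77, 13.57, -17.1, 21.55]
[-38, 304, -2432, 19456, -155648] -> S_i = -38*-8^i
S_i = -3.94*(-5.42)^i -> [-3.94, 21.35, -115.74, 627.33, -3400.11]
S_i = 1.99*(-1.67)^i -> [1.99, -3.32, 5.55, -9.27, 15.48]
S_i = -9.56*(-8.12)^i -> [-9.56, 77.63, -630.33, 5118.3, -41560.62]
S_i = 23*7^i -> [23, 161, 1127, 7889, 55223]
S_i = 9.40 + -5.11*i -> [9.4, 4.29, -0.82, -5.93, -11.04]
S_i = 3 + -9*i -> [3, -6, -15, -24, -33]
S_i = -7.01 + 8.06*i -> [-7.01, 1.05, 9.11, 17.17, 25.23]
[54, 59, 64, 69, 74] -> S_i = 54 + 5*i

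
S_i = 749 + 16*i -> [749, 765, 781, 797, 813]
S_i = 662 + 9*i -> [662, 671, 680, 689, 698]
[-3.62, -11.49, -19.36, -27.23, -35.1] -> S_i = -3.62 + -7.87*i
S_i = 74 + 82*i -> [74, 156, 238, 320, 402]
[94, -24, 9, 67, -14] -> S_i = Random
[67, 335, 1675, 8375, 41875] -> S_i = 67*5^i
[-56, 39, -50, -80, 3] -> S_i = Random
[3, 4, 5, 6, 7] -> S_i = 3 + 1*i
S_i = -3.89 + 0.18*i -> [-3.89, -3.71, -3.53, -3.35, -3.17]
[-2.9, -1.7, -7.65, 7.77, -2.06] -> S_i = Random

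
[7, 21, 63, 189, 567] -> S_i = 7*3^i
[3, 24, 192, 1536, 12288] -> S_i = 3*8^i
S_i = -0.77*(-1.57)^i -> [-0.77, 1.21, -1.9, 2.98, -4.68]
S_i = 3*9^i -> [3, 27, 243, 2187, 19683]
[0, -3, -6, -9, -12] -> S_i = 0 + -3*i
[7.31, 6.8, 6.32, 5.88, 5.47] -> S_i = 7.31*0.93^i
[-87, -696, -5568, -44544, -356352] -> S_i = -87*8^i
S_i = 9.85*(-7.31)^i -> [9.85, -72.0, 526.35, -3847.59, 28125.86]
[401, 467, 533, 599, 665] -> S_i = 401 + 66*i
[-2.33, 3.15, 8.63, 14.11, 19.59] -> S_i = -2.33 + 5.48*i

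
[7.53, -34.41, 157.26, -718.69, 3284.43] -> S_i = 7.53*(-4.57)^i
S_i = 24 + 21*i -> [24, 45, 66, 87, 108]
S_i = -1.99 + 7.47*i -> [-1.99, 5.48, 12.95, 20.42, 27.89]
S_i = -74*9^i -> [-74, -666, -5994, -53946, -485514]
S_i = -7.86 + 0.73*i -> [-7.86, -7.13, -6.4, -5.67, -4.94]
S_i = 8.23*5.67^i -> [8.23, 46.66, 264.59, 1500.2, 8506.13]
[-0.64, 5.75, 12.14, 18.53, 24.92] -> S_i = -0.64 + 6.39*i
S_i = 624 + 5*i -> [624, 629, 634, 639, 644]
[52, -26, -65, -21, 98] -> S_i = Random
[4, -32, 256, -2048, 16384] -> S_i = 4*-8^i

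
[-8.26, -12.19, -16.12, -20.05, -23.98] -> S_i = -8.26 + -3.93*i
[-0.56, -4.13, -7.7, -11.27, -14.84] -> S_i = -0.56 + -3.57*i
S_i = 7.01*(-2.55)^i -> [7.01, -17.88, 45.58, -116.24, 296.4]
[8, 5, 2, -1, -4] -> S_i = 8 + -3*i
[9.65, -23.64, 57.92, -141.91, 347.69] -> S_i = 9.65*(-2.45)^i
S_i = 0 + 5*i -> [0, 5, 10, 15, 20]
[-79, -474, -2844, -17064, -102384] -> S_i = -79*6^i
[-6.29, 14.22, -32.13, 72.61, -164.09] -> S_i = -6.29*(-2.26)^i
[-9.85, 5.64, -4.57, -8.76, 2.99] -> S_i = Random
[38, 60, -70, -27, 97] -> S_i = Random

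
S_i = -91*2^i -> [-91, -182, -364, -728, -1456]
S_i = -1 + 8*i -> [-1, 7, 15, 23, 31]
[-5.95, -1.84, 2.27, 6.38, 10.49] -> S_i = -5.95 + 4.11*i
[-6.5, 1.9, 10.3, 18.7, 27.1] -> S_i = -6.50 + 8.40*i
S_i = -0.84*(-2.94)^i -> [-0.84, 2.47, -7.26, 21.35, -62.76]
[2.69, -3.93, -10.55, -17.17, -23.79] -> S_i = 2.69 + -6.62*i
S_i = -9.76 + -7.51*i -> [-9.76, -17.27, -24.78, -32.29, -39.8]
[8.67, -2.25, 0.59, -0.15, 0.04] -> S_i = 8.67*(-0.26)^i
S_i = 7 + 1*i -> [7, 8, 9, 10, 11]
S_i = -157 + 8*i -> [-157, -149, -141, -133, -125]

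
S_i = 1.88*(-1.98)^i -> [1.88, -3.72, 7.37, -14.59, 28.89]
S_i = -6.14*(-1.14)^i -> [-6.14, 7.0, -7.98, 9.1, -10.37]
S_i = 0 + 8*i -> [0, 8, 16, 24, 32]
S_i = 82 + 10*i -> [82, 92, 102, 112, 122]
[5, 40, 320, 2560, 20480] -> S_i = 5*8^i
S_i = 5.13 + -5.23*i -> [5.13, -0.1, -5.33, -10.56, -15.79]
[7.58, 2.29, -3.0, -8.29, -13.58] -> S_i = 7.58 + -5.29*i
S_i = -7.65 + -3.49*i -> [-7.65, -11.14, -14.63, -18.12, -21.61]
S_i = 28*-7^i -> [28, -196, 1372, -9604, 67228]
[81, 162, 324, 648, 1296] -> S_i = 81*2^i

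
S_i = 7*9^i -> [7, 63, 567, 5103, 45927]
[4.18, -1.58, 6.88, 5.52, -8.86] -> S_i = Random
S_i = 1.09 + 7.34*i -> [1.09, 8.43, 15.77, 23.11, 30.45]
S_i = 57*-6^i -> [57, -342, 2052, -12312, 73872]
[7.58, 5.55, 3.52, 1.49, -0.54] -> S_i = 7.58 + -2.03*i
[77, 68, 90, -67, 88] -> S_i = Random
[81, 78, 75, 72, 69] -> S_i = 81 + -3*i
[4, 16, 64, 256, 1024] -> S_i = 4*4^i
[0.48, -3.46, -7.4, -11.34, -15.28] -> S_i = 0.48 + -3.94*i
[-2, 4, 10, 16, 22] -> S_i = -2 + 6*i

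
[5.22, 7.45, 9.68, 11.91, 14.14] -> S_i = 5.22 + 2.23*i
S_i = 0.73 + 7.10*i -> [0.73, 7.83, 14.93, 22.03, 29.13]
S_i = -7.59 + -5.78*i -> [-7.59, -13.37, -19.15, -24.93, -30.71]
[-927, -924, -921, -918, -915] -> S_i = -927 + 3*i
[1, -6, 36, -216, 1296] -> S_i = 1*-6^i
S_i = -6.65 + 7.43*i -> [-6.65, 0.78, 8.21, 15.64, 23.07]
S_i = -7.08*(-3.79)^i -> [-7.08, 26.83, -101.7, 385.43, -1460.8]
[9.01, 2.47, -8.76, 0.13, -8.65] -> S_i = Random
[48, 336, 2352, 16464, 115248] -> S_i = 48*7^i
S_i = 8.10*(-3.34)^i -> [8.1, -27.05, 90.36, -301.8, 1008.02]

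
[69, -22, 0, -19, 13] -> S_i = Random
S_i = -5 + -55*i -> [-5, -60, -115, -170, -225]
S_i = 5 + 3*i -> [5, 8, 11, 14, 17]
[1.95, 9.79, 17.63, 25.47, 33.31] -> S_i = 1.95 + 7.84*i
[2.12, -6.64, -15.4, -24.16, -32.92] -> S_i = 2.12 + -8.76*i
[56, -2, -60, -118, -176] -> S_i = 56 + -58*i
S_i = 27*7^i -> [27, 189, 1323, 9261, 64827]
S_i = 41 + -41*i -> [41, 0, -41, -82, -123]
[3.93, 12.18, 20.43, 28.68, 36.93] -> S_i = 3.93 + 8.25*i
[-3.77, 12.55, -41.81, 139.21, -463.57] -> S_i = -3.77*(-3.33)^i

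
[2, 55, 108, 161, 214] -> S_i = 2 + 53*i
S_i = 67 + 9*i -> [67, 76, 85, 94, 103]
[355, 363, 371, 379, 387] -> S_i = 355 + 8*i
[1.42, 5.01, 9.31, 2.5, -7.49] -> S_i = Random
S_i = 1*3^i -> [1, 3, 9, 27, 81]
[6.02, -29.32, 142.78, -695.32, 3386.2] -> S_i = 6.02*(-4.87)^i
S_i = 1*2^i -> [1, 2, 4, 8, 16]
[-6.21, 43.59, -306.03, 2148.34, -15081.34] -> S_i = -6.21*(-7.02)^i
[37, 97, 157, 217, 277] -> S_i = 37 + 60*i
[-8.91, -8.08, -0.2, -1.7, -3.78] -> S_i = Random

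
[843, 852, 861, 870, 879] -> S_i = 843 + 9*i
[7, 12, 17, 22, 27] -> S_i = 7 + 5*i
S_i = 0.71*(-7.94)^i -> [0.71, -5.64, 44.76, -355.4, 2821.89]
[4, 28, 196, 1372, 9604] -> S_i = 4*7^i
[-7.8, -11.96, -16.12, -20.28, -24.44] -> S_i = -7.80 + -4.16*i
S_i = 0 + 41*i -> [0, 41, 82, 123, 164]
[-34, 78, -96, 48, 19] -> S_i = Random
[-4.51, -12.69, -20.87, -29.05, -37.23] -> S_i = -4.51 + -8.18*i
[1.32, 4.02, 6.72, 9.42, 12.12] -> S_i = 1.32 + 2.70*i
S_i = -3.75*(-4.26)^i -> [-3.75, 15.98, -68.05, 289.91, -1235.01]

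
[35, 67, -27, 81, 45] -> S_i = Random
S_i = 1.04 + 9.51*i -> [1.04, 10.55, 20.06, 29.57, 39.08]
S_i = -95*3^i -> [-95, -285, -855, -2565, -7695]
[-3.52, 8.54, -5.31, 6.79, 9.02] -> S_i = Random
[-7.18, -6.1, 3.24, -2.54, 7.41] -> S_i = Random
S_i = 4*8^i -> [4, 32, 256, 2048, 16384]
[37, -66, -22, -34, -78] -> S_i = Random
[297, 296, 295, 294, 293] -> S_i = 297 + -1*i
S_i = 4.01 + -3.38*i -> [4.01, 0.63, -2.75, -6.13, -9.51]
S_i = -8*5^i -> [-8, -40, -200, -1000, -5000]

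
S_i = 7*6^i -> [7, 42, 252, 1512, 9072]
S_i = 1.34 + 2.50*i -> [1.34, 3.84, 6.34, 8.84, 11.34]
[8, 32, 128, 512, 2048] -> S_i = 8*4^i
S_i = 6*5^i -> [6, 30, 150, 750, 3750]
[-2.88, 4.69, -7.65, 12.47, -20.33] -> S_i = -2.88*(-1.63)^i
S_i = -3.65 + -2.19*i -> [-3.65, -5.84, -8.03, -10.22, -12.41]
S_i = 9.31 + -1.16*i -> [9.31, 8.15, 6.99, 5.83, 4.67]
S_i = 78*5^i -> [78, 390, 1950, 9750, 48750]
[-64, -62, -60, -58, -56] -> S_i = -64 + 2*i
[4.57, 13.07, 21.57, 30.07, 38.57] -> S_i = 4.57 + 8.50*i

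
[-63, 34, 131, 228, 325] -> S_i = -63 + 97*i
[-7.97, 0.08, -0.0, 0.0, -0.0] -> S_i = -7.97*(-0.01)^i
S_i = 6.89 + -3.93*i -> [6.89, 2.96, -0.97, -4.9, -8.83]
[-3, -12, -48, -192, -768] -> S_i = -3*4^i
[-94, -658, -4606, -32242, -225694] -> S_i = -94*7^i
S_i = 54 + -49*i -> [54, 5, -44, -93, -142]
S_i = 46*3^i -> [46, 138, 414, 1242, 3726]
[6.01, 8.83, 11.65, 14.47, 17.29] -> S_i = 6.01 + 2.82*i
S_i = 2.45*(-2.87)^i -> [2.45, -7.03, 20.18, -57.92, 166.22]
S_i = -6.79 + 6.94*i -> [-6.79, 0.15, 7.09, 14.03, 20.97]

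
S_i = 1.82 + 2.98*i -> [1.82, 4.8, 7.78, 10.76, 13.74]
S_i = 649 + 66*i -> [649, 715, 781, 847, 913]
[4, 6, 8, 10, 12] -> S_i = 4 + 2*i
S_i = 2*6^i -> [2, 12, 72, 432, 2592]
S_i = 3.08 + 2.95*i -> [3.08, 6.03, 8.98, 11.93, 14.88]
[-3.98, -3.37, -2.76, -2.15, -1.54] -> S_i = -3.98 + 0.61*i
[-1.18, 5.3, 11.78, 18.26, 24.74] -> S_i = -1.18 + 6.48*i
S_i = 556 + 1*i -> [556, 557, 558, 559, 560]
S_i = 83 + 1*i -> [83, 84, 85, 86, 87]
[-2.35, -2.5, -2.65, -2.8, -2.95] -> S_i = -2.35 + -0.15*i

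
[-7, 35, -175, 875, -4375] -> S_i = -7*-5^i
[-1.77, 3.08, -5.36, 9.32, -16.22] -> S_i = -1.77*(-1.74)^i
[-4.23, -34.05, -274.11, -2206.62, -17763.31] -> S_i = -4.23*8.05^i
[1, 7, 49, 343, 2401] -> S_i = 1*7^i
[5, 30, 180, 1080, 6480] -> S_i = 5*6^i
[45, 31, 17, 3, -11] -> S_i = 45 + -14*i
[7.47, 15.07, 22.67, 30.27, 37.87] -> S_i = 7.47 + 7.60*i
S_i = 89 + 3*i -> [89, 92, 95, 98, 101]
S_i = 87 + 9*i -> [87, 96, 105, 114, 123]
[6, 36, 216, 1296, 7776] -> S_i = 6*6^i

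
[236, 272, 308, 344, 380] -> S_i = 236 + 36*i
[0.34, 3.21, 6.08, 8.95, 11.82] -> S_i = 0.34 + 2.87*i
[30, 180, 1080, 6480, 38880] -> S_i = 30*6^i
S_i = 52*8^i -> [52, 416, 3328, 26624, 212992]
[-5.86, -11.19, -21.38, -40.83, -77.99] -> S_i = -5.86*1.91^i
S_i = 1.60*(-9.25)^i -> [1.6, -14.8, 136.9, -1266.32, 11713.51]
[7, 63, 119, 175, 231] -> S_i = 7 + 56*i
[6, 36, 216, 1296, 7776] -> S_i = 6*6^i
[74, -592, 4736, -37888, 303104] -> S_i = 74*-8^i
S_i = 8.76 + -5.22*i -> [8.76, 3.54, -1.68, -6.9, -12.12]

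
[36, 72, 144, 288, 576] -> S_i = 36*2^i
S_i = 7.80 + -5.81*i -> [7.8, 1.99, -3.82, -9.63, -15.44]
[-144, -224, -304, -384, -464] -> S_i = -144 + -80*i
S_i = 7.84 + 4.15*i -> [7.84, 11.99, 16.14, 20.29, 24.44]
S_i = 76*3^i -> [76, 228, 684, 2052, 6156]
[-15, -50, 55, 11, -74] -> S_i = Random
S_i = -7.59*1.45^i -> [-7.59, -11.01, -15.96, -23.14, -33.55]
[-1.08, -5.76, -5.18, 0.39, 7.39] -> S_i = Random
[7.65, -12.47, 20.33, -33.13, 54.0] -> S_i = 7.65*(-1.63)^i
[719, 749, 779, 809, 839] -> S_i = 719 + 30*i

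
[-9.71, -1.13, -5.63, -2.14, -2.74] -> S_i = Random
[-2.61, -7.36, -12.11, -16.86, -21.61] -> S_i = -2.61 + -4.75*i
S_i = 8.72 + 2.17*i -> [8.72, 10.89, 13.06, 15.23, 17.4]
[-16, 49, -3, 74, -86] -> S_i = Random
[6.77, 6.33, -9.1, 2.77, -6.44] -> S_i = Random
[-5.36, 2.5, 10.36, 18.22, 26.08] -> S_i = -5.36 + 7.86*i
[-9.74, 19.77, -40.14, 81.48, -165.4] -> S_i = -9.74*(-2.03)^i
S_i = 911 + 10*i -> [911, 921, 931, 941, 951]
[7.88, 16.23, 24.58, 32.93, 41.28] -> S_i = 7.88 + 8.35*i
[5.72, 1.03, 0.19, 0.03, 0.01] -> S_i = 5.72*0.18^i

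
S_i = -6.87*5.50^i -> [-6.87, -37.79, -207.82, -1143.0, -6286.48]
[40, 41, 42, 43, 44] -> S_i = 40 + 1*i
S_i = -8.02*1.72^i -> [-8.02, -13.79, -23.73, -40.81, -70.19]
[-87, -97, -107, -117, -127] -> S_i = -87 + -10*i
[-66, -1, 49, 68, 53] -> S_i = Random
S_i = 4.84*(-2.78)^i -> [4.84, -13.46, 37.41, -103.99, 289.08]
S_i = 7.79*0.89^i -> [7.79, 6.93, 6.17, 5.49, 4.89]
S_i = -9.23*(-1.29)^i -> [-9.23, 11.91, -15.36, 19.81, -25.56]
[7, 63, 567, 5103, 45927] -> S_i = 7*9^i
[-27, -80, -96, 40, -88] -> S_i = Random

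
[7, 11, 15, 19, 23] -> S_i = 7 + 4*i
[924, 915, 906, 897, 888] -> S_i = 924 + -9*i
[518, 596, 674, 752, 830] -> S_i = 518 + 78*i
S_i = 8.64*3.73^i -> [8.64, 32.23, 120.21, 448.37, 1672.43]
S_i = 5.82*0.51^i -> [5.82, 2.97, 1.51, 0.77, 0.39]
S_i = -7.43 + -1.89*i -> [-7.43, -9.32, -11.21, -13.1, -14.99]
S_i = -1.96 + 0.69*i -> [-1.96, -1.27, -0.58, 0.11, 0.8]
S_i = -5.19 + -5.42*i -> [-5.19, -10.61, -16.03, -21.45, -26.87]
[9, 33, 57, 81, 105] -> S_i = 9 + 24*i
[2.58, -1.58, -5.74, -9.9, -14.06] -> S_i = 2.58 + -4.16*i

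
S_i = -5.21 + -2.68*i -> [-5.21, -7.89, -10.57, -13.25, -15.93]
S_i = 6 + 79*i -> [6, 85, 164, 243, 322]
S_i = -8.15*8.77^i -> [-8.15, -71.48, -626.84, -5497.39, -48212.09]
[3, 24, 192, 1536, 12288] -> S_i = 3*8^i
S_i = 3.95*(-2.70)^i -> [3.95, -10.66, 28.8, -77.75, 209.92]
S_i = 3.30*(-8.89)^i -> [3.3, -29.34, 260.81, -2318.56, 20612.04]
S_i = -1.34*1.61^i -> [-1.34, -2.16, -3.47, -5.59, -9.0]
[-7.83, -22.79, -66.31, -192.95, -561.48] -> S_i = -7.83*2.91^i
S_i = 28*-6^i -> [28, -168, 1008, -6048, 36288]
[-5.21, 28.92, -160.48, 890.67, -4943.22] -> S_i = -5.21*(-5.55)^i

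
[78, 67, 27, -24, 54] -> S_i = Random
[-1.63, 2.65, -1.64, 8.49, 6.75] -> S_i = Random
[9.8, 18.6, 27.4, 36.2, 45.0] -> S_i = 9.80 + 8.80*i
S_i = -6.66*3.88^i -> [-6.66, -25.84, -100.26, -389.02, -1509.39]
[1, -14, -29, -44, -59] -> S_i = 1 + -15*i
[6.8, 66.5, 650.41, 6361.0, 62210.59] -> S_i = 6.80*9.78^i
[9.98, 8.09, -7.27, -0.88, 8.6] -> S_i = Random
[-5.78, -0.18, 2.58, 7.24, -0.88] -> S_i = Random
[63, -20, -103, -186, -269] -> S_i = 63 + -83*i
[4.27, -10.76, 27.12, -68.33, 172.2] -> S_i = 4.27*(-2.52)^i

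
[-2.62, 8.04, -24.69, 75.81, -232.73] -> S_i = -2.62*(-3.07)^i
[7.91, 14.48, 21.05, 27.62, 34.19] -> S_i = 7.91 + 6.57*i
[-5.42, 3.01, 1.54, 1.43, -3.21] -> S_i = Random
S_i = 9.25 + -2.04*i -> [9.25, 7.21, 5.17, 3.13, 1.09]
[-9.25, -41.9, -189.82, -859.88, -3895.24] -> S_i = -9.25*4.53^i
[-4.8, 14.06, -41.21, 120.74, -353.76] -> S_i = -4.80*(-2.93)^i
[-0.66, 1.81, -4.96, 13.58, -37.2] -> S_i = -0.66*(-2.74)^i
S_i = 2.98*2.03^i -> [2.98, 6.05, 12.28, 24.93, 50.61]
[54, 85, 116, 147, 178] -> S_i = 54 + 31*i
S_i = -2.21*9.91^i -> [-2.21, -21.9, -217.04, -2150.87, -21315.08]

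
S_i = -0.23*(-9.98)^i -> [-0.23, 2.3, -22.91, 228.62, -2281.66]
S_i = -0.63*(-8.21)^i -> [-0.63, 5.17, -42.46, 348.63, -2862.29]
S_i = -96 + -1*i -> [-96, -97, -98, -99, -100]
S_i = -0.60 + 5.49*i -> [-0.6, 4.89, 10.38, 15.87, 21.36]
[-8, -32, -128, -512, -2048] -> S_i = -8*4^i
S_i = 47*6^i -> [47, 282, 1692, 10152, 60912]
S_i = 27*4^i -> [27, 108, 432, 1728, 6912]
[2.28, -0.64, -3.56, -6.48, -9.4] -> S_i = 2.28 + -2.92*i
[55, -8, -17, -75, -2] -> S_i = Random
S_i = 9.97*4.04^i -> [9.97, 40.28, 162.73, 657.41, 2655.95]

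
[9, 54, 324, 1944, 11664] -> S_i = 9*6^i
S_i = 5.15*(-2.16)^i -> [5.15, -11.12, 24.03, -51.9, 112.1]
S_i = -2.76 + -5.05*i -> [-2.76, -7.81, -12.86, -17.91, -22.96]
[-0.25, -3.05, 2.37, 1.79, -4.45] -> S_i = Random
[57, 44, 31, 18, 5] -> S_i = 57 + -13*i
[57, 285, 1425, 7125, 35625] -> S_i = 57*5^i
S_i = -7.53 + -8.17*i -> [-7.53, -15.7, -23.87, -32.04, -40.21]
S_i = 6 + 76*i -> [6, 82, 158, 234, 310]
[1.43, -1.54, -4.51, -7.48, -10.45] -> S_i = 1.43 + -2.97*i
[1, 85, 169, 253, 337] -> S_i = 1 + 84*i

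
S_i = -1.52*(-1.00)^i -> [-1.52, 1.52, -1.52, 1.52, -1.52]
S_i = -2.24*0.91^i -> [-2.24, -2.04, -1.85, -1.69, -1.54]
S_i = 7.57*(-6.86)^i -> [7.57, -51.93, 356.24, -2443.81, 16764.57]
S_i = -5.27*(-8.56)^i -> [-5.27, 45.11, -386.15, 3305.46, -28294.74]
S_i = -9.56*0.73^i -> [-9.56, -6.98, -5.09, -3.72, -2.71]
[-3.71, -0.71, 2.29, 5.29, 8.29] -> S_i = -3.71 + 3.00*i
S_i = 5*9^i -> [5, 45, 405, 3645, 32805]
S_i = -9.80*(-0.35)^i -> [-9.8, 3.43, -1.2, 0.42, -0.15]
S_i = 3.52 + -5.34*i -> [3.52, -1.82, -7.16, -12.5, -17.84]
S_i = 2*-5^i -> [2, -10, 50, -250, 1250]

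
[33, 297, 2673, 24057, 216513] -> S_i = 33*9^i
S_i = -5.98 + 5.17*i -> [-5.98, -0.81, 4.36, 9.53, 14.7]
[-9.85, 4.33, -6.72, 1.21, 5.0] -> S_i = Random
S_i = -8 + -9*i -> [-8, -17, -26, -35, -44]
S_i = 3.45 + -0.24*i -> [3.45, 3.21, 2.97, 2.73, 2.49]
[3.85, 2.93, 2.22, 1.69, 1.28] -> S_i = 3.85*0.76^i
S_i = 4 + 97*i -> [4, 101, 198, 295, 392]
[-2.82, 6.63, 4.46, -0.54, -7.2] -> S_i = Random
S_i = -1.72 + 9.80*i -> [-1.72, 8.08, 17.88, 27.68, 37.48]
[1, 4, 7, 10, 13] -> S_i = 1 + 3*i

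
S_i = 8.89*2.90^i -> [8.89, 25.78, 74.76, 216.82, 628.77]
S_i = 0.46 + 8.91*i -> [0.46, 9.37, 18.28, 27.19, 36.1]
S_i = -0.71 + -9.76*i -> [-0.71, -10.47, -20.23, -29.99, -39.75]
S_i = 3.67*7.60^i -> [3.67, 27.89, 211.98, 1611.04, 12243.92]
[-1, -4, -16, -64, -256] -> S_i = -1*4^i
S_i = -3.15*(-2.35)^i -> [-3.15, 7.4, -17.4, 40.88, -96.07]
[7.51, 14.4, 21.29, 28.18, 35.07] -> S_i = 7.51 + 6.89*i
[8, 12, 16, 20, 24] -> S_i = 8 + 4*i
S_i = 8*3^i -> [8, 24, 72, 216, 648]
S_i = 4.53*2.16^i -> [4.53, 9.78, 21.14, 45.65, 98.61]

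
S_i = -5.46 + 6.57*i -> [-5.46, 1.11, 7.68, 14.25, 20.82]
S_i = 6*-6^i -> [6, -36, 216, -1296, 7776]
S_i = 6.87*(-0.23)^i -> [6.87, -1.58, 0.36, -0.08, 0.02]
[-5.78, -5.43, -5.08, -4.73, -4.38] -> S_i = -5.78 + 0.35*i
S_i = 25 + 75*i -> [25, 100, 175, 250, 325]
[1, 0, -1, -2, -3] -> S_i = 1 + -1*i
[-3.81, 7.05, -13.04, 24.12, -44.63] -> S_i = -3.81*(-1.85)^i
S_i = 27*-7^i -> [27, -189, 1323, -9261, 64827]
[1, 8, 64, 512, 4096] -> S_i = 1*8^i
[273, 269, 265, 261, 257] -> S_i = 273 + -4*i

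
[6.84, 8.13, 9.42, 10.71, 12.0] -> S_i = 6.84 + 1.29*i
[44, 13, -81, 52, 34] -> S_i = Random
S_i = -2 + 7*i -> [-2, 5, 12, 19, 26]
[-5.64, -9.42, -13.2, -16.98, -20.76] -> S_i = -5.64 + -3.78*i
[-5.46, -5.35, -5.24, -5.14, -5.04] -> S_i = -5.46*0.98^i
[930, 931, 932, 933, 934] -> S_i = 930 + 1*i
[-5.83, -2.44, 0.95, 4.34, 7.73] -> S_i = -5.83 + 3.39*i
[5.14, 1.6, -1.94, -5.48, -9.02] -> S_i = 5.14 + -3.54*i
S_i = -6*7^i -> [-6, -42, -294, -2058, -14406]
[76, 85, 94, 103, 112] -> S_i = 76 + 9*i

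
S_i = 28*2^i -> [28, 56, 112, 224, 448]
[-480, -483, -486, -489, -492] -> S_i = -480 + -3*i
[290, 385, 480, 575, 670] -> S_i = 290 + 95*i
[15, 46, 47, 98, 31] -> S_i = Random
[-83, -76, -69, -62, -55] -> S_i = -83 + 7*i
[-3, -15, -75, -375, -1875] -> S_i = -3*5^i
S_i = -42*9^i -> [-42, -378, -3402, -30618, -275562]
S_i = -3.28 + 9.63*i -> [-3.28, 6.35, 15.98, 25.61, 35.24]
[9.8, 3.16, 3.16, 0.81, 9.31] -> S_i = Random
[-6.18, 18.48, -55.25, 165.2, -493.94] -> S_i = -6.18*(-2.99)^i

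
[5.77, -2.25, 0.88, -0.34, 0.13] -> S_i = 5.77*(-0.39)^i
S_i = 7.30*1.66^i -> [7.3, 12.12, 20.12, 33.39, 55.43]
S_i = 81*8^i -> [81, 648, 5184, 41472, 331776]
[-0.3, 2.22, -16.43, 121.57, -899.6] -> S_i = -0.30*(-7.40)^i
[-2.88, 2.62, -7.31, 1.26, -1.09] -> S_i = Random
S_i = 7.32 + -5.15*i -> [7.32, 2.17, -2.98, -8.13, -13.28]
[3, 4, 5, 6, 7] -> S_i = 3 + 1*i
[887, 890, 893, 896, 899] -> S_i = 887 + 3*i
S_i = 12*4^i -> [12, 48, 192, 768, 3072]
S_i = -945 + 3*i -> [-945, -942, -939, -936, -933]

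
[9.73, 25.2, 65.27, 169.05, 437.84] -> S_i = 9.73*2.59^i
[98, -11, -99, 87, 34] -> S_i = Random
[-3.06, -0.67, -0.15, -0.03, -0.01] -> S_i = -3.06*0.22^i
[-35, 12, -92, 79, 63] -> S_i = Random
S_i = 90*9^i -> [90, 810, 7290, 65610, 590490]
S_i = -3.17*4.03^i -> [-3.17, -12.78, -51.48, -207.48, -836.14]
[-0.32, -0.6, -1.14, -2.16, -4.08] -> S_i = -0.32*1.89^i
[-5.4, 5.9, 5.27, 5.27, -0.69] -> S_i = Random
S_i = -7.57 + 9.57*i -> [-7.57, 2.0, 11.57, 21.14, 30.71]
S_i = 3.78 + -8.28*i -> [3.78, -4.5, -12.78, -21.06, -29.34]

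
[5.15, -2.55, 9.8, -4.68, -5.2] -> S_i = Random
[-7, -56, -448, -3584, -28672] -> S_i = -7*8^i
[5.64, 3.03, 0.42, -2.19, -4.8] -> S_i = 5.64 + -2.61*i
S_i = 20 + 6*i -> [20, 26, 32, 38, 44]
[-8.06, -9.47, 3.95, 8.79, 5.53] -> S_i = Random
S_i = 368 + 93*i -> [368, 461, 554, 647, 740]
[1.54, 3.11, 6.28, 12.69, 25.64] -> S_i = 1.54*2.02^i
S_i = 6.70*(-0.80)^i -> [6.7, -5.36, 4.29, -3.43, 2.74]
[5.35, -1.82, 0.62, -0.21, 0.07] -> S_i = 5.35*(-0.34)^i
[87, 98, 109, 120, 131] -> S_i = 87 + 11*i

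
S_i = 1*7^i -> [1, 7, 49, 343, 2401]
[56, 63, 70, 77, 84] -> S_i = 56 + 7*i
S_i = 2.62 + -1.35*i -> [2.62, 1.27, -0.08, -1.43, -2.78]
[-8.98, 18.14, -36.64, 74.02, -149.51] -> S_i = -8.98*(-2.02)^i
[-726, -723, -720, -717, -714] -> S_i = -726 + 3*i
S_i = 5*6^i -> [5, 30, 180, 1080, 6480]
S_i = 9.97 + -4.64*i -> [9.97, 5.33, 0.69, -3.95, -8.59]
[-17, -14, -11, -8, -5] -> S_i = -17 + 3*i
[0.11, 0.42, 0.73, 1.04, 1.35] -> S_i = 0.11 + 0.31*i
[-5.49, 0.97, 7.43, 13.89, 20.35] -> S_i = -5.49 + 6.46*i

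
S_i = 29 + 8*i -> [29, 37, 45, 53, 61]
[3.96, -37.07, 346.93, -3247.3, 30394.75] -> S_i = 3.96*(-9.36)^i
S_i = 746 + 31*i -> [746, 777, 808, 839, 870]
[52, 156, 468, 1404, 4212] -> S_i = 52*3^i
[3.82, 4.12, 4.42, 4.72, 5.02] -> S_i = 3.82 + 0.30*i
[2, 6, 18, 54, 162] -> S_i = 2*3^i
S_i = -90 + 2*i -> [-90, -88, -86, -84, -82]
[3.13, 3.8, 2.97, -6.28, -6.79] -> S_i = Random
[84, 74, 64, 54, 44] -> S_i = 84 + -10*i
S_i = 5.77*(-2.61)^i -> [5.77, -15.06, 39.31, -102.59, 267.76]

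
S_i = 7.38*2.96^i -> [7.38, 21.84, 64.66, 191.4, 566.53]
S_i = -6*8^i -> [-6, -48, -384, -3072, -24576]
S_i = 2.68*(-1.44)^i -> [2.68, -3.86, 5.56, -8.0, 11.52]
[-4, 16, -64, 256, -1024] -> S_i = -4*-4^i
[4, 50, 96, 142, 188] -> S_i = 4 + 46*i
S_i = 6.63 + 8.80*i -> [6.63, 15.43, 24.23, 33.03, 41.83]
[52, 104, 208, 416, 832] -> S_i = 52*2^i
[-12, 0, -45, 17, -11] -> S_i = Random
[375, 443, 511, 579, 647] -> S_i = 375 + 68*i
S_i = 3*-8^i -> [3, -24, 192, -1536, 12288]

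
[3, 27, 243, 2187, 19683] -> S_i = 3*9^i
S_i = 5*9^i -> [5, 45, 405, 3645, 32805]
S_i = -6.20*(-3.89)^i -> [-6.2, 24.12, -93.82, 364.96, -1419.68]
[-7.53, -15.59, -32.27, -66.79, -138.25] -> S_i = -7.53*2.07^i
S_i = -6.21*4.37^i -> [-6.21, -27.14, -118.59, -518.25, -2264.73]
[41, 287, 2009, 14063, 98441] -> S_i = 41*7^i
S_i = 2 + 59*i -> [2, 61, 120, 179, 238]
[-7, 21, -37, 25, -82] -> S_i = Random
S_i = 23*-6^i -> [23, -138, 828, -4968, 29808]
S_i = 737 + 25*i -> [737, 762, 787, 812, 837]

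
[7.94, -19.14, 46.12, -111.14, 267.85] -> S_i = 7.94*(-2.41)^i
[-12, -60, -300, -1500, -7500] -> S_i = -12*5^i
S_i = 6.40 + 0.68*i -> [6.4, 7.08, 7.76, 8.44, 9.12]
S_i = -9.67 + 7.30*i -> [-9.67, -2.37, 4.93, 12.23, 19.53]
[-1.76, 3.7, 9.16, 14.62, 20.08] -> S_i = -1.76 + 5.46*i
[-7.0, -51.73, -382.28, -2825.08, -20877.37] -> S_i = -7.00*7.39^i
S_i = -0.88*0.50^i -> [-0.88, -0.44, -0.22, -0.11, -0.06]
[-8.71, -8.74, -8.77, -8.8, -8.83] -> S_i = -8.71 + -0.03*i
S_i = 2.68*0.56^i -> [2.68, 1.5, 0.84, 0.47, 0.26]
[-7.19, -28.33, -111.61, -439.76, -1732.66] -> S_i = -7.19*3.94^i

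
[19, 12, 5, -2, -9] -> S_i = 19 + -7*i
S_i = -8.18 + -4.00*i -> [-8.18, -12.18, -16.18, -20.18, -24.18]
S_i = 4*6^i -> [4, 24, 144, 864, 5184]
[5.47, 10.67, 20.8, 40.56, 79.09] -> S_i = 5.47*1.95^i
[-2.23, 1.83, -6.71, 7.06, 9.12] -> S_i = Random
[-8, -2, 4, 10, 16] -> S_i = -8 + 6*i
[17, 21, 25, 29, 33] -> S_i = 17 + 4*i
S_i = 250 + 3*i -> [250, 253, 256, 259, 262]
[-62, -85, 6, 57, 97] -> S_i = Random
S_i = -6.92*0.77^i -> [-6.92, -5.33, -4.1, -3.16, -2.43]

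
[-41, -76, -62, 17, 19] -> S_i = Random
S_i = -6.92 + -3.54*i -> [-6.92, -10.46, -14.0, -17.54, -21.08]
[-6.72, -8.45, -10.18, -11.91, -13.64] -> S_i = -6.72 + -1.73*i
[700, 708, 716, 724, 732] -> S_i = 700 + 8*i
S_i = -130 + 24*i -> [-130, -106, -82, -58, -34]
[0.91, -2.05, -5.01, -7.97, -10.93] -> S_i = 0.91 + -2.96*i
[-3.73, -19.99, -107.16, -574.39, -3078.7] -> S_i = -3.73*5.36^i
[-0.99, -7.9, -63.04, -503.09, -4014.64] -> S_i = -0.99*7.98^i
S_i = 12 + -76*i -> [12, -64, -140, -216, -292]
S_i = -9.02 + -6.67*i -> [-9.02, -15.69, -22.36, -29.03, -35.7]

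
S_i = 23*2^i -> [23, 46, 92, 184, 368]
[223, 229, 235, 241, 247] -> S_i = 223 + 6*i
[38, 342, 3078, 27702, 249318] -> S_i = 38*9^i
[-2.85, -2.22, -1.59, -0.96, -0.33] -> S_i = -2.85 + 0.63*i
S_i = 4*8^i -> [4, 32, 256, 2048, 16384]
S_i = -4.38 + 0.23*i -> [-4.38, -4.15, -3.92, -3.69, -3.46]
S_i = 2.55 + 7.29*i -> [2.55, 9.84, 17.13, 24.42, 31.71]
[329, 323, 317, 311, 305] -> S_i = 329 + -6*i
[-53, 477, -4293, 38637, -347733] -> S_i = -53*-9^i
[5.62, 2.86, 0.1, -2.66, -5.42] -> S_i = 5.62 + -2.76*i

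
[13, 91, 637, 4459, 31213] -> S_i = 13*7^i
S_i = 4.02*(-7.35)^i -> [4.02, -29.55, 217.17, -1596.2, 11732.09]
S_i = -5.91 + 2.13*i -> [-5.91, -3.78, -1.65, 0.48, 2.61]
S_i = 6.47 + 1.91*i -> [6.47, 8.38, 10.29, 12.2, 14.11]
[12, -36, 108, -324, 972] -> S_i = 12*-3^i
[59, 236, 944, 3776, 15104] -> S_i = 59*4^i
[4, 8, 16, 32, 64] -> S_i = 4*2^i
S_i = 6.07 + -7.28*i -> [6.07, -1.21, -8.49, -15.77, -23.05]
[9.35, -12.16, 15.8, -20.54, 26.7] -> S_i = 9.35*(-1.30)^i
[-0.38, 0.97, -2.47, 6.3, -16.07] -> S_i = -0.38*(-2.55)^i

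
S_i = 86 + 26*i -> [86, 112, 138, 164, 190]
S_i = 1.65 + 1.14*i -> [1.65, 2.79, 3.93, 5.07, 6.21]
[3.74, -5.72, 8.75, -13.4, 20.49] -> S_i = 3.74*(-1.53)^i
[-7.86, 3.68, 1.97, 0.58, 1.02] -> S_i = Random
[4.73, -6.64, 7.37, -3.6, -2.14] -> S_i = Random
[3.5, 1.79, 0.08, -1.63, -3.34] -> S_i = 3.50 + -1.71*i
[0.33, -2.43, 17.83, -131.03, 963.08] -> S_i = 0.33*(-7.35)^i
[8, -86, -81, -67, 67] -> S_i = Random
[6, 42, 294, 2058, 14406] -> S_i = 6*7^i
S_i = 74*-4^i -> [74, -296, 1184, -4736, 18944]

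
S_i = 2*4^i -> [2, 8, 32, 128, 512]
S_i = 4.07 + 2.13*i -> [4.07, 6.2, 8.33, 10.46, 12.59]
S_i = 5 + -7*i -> [5, -2, -9, -16, -23]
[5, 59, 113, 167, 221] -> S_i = 5 + 54*i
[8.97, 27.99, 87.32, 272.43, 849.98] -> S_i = 8.97*3.12^i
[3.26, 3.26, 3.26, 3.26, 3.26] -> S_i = 3.26 + -0.00*i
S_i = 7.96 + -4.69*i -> [7.96, 3.27, -1.42, -6.11, -10.8]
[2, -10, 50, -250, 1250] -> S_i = 2*-5^i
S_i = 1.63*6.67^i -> [1.63, 10.87, 72.52, 483.69, 3226.2]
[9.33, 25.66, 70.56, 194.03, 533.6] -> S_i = 9.33*2.75^i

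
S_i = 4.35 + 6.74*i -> [4.35, 11.09, 17.83, 24.57, 31.31]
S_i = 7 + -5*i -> [7, 2, -3, -8, -13]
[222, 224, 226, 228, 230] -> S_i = 222 + 2*i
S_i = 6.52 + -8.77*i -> [6.52, -2.25, -11.02, -19.79, -28.56]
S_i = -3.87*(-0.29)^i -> [-3.87, 1.12, -0.33, 0.09, -0.03]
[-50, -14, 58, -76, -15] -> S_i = Random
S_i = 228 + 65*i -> [228, 293, 358, 423, 488]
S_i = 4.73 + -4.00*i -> [4.73, 0.73, -3.27, -7.27, -11.27]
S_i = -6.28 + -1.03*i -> [-6.28, -7.31, -8.34, -9.37, -10.4]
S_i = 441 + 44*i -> [441, 485, 529, 573, 617]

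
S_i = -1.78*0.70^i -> [-1.78, -1.25, -0.87, -0.61, -0.43]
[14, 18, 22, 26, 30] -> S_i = 14 + 4*i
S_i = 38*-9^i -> [38, -342, 3078, -27702, 249318]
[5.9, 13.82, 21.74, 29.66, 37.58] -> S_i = 5.90 + 7.92*i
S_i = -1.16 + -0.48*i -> [-1.16, -1.64, -2.12, -2.6, -3.08]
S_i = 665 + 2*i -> [665, 667, 669, 671, 673]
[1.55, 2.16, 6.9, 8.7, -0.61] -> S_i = Random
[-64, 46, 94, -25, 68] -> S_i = Random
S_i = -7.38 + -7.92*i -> [-7.38, -15.3, -23.22, -31.14, -39.06]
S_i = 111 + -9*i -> [111, 102, 93, 84, 75]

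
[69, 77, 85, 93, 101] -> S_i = 69 + 8*i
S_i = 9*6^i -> [9, 54, 324, 1944, 11664]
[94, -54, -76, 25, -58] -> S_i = Random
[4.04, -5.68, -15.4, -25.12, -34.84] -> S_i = 4.04 + -9.72*i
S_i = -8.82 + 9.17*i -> [-8.82, 0.35, 9.52, 18.69, 27.86]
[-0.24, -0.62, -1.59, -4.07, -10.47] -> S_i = -0.24*2.57^i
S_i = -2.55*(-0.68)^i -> [-2.55, 1.73, -1.18, 0.8, -0.55]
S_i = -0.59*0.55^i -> [-0.59, -0.32, -0.18, -0.1, -0.05]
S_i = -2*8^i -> [-2, -16, -128, -1024, -8192]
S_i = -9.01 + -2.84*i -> [-9.01, -11.85, -14.69, -17.53, -20.37]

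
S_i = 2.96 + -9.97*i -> [2.96, -7.01, -16.98, -26.95, -36.92]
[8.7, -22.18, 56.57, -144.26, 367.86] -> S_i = 8.70*(-2.55)^i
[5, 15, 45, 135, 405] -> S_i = 5*3^i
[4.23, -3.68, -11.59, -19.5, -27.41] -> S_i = 4.23 + -7.91*i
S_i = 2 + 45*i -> [2, 47, 92, 137, 182]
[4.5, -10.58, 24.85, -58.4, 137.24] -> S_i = 4.50*(-2.35)^i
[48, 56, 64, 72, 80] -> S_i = 48 + 8*i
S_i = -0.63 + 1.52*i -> [-0.63, 0.89, 2.41, 3.93, 5.45]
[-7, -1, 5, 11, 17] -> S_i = -7 + 6*i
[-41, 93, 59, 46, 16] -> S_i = Random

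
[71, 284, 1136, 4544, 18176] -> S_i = 71*4^i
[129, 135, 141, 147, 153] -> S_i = 129 + 6*i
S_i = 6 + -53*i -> [6, -47, -100, -153, -206]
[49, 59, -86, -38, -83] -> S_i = Random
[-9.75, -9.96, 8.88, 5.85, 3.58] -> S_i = Random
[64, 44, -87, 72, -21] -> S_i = Random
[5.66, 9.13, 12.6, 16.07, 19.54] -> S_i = 5.66 + 3.47*i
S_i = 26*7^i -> [26, 182, 1274, 8918, 62426]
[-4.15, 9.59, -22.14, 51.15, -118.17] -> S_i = -4.15*(-2.31)^i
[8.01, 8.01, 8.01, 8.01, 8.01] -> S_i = 8.01*1.00^i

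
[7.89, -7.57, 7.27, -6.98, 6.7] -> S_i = 7.89*(-0.96)^i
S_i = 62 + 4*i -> [62, 66, 70, 74, 78]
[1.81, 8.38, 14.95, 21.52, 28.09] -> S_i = 1.81 + 6.57*i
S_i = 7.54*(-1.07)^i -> [7.54, -8.07, 8.63, -9.24, 9.88]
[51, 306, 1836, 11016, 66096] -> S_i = 51*6^i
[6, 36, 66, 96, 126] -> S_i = 6 + 30*i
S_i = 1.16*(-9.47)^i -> [1.16, -10.99, 104.03, -985.16, 9329.49]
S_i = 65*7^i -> [65, 455, 3185, 22295, 156065]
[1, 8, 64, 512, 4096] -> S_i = 1*8^i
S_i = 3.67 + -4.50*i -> [3.67, -0.83, -5.33, -9.83, -14.33]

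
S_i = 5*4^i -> [5, 20, 80, 320, 1280]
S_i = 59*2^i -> [59, 118, 236, 472, 944]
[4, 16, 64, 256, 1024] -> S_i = 4*4^i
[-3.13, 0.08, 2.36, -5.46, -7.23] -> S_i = Random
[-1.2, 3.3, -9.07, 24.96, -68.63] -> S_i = -1.20*(-2.75)^i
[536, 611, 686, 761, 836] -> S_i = 536 + 75*i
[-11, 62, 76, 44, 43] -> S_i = Random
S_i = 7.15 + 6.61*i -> [7.15, 13.76, 20.37, 26.98, 33.59]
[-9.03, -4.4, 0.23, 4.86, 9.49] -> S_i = -9.03 + 4.63*i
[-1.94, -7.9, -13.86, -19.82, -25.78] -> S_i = -1.94 + -5.96*i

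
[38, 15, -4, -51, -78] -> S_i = Random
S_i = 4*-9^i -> [4, -36, 324, -2916, 26244]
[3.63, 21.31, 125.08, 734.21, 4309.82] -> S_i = 3.63*5.87^i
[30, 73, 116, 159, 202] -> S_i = 30 + 43*i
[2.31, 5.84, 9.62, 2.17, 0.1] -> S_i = Random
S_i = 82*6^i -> [82, 492, 2952, 17712, 106272]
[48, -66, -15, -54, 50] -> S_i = Random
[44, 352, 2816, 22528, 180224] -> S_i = 44*8^i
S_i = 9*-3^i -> [9, -27, 81, -243, 729]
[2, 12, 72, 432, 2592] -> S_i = 2*6^i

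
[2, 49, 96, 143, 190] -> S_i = 2 + 47*i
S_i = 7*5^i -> [7, 35, 175, 875, 4375]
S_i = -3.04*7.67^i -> [-3.04, -23.32, -178.84, -1371.7, -10520.95]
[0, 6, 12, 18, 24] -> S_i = 0 + 6*i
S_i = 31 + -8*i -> [31, 23, 15, 7, -1]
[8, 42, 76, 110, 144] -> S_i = 8 + 34*i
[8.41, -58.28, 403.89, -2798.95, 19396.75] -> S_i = 8.41*(-6.93)^i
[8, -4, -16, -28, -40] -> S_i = 8 + -12*i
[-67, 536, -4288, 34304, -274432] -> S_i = -67*-8^i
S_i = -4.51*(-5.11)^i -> [-4.51, 23.05, -117.77, 601.78, -3075.11]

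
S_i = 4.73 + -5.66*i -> [4.73, -0.93, -6.59, -12.25, -17.91]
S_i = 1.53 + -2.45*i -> [1.53, -0.92, -3.37, -5.82, -8.27]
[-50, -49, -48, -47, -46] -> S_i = -50 + 1*i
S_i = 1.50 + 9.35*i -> [1.5, 10.85, 20.2, 29.55, 38.9]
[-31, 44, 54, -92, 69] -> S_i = Random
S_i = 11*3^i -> [11, 33, 99, 297, 891]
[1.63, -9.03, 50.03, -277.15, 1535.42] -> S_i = 1.63*(-5.54)^i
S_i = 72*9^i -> [72, 648, 5832, 52488, 472392]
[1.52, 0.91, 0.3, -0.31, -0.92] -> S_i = 1.52 + -0.61*i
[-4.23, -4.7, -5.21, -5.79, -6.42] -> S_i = -4.23*1.11^i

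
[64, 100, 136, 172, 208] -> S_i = 64 + 36*i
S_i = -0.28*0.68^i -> [-0.28, -0.19, -0.13, -0.09, -0.06]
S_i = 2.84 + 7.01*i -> [2.84, 9.85, 16.86, 23.87, 30.88]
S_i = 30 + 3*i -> [30, 33, 36, 39, 42]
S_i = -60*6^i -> [-60, -360, -2160, -12960, -77760]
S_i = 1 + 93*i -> [1, 94, 187, 280, 373]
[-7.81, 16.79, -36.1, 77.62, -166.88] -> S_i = -7.81*(-2.15)^i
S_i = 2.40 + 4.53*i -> [2.4, 6.93, 11.46, 15.99, 20.52]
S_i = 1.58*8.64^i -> [1.58, 13.65, 117.95, 1019.06, 8804.65]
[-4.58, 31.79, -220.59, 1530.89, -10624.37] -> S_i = -4.58*(-6.94)^i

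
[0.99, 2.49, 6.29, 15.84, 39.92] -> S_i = 0.99*2.52^i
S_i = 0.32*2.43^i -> [0.32, 0.78, 1.89, 4.59, 11.16]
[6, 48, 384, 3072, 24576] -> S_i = 6*8^i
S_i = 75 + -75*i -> [75, 0, -75, -150, -225]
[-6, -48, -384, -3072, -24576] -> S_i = -6*8^i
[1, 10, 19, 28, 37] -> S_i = 1 + 9*i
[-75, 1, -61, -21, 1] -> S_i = Random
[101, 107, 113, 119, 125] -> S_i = 101 + 6*i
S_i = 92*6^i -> [92, 552, 3312, 19872, 119232]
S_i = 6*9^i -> [6, 54, 486, 4374, 39366]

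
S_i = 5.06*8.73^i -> [5.06, 44.17, 385.64, 3366.61, 29390.53]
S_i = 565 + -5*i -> [565, 560, 555, 550, 545]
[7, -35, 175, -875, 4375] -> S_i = 7*-5^i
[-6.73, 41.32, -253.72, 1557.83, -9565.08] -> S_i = -6.73*(-6.14)^i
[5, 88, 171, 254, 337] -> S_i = 5 + 83*i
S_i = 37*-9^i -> [37, -333, 2997, -26973, 242757]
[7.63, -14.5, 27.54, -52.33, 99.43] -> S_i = 7.63*(-1.90)^i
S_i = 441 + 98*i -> [441, 539, 637, 735, 833]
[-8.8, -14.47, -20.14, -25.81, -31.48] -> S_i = -8.80 + -5.67*i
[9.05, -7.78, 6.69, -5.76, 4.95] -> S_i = 9.05*(-0.86)^i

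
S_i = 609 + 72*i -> [609, 681, 753, 825, 897]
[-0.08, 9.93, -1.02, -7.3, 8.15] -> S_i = Random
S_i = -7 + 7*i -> [-7, 0, 7, 14, 21]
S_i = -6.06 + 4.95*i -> [-6.06, -1.11, 3.84, 8.79, 13.74]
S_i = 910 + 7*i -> [910, 917, 924, 931, 938]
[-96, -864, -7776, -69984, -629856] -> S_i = -96*9^i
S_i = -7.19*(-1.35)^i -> [-7.19, 9.71, -13.1, 17.69, -23.88]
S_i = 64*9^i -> [64, 576, 5184, 46656, 419904]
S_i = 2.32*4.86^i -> [2.32, 11.28, 54.8, 266.32, 1294.29]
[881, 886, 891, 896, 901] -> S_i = 881 + 5*i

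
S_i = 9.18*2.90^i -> [9.18, 26.62, 77.2, 223.89, 649.28]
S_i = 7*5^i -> [7, 35, 175, 875, 4375]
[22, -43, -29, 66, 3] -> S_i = Random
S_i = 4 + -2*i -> [4, 2, 0, -2, -4]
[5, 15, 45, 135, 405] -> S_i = 5*3^i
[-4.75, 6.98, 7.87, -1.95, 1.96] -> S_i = Random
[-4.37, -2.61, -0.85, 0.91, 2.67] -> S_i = -4.37 + 1.76*i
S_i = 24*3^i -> [24, 72, 216, 648, 1944]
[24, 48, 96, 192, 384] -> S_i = 24*2^i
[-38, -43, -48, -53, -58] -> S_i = -38 + -5*i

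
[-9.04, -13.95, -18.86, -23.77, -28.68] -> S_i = -9.04 + -4.91*i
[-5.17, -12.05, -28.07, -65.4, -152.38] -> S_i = -5.17*2.33^i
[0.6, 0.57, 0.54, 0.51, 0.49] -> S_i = 0.60*0.95^i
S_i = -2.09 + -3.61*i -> [-2.09, -5.7, -9.31, -12.92, -16.53]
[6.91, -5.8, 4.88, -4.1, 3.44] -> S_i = 6.91*(-0.84)^i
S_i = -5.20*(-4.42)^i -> [-5.2, 22.98, -101.59, 449.02, -1984.69]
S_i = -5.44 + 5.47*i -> [-5.44, 0.03, 5.5, 10.97, 16.44]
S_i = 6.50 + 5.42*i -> [6.5, 11.92, 17.34, 22.76, 28.18]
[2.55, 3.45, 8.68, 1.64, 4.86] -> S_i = Random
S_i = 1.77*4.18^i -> [1.77, 7.4, 30.93, 129.27, 540.35]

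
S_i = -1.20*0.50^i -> [-1.2, -0.6, -0.3, -0.15, -0.08]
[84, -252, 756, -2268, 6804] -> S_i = 84*-3^i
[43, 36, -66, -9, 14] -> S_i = Random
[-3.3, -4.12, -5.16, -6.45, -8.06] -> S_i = -3.30*1.25^i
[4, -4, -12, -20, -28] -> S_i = 4 + -8*i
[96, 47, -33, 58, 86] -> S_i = Random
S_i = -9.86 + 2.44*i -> [-9.86, -7.42, -4.98, -2.54, -0.1]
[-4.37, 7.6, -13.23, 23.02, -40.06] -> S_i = -4.37*(-1.74)^i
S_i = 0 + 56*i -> [0, 56, 112, 168, 224]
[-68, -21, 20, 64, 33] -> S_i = Random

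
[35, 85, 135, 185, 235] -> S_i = 35 + 50*i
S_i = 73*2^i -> [73, 146, 292, 584, 1168]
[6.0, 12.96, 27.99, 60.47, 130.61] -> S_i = 6.00*2.16^i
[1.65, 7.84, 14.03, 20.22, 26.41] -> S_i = 1.65 + 6.19*i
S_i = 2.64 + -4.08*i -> [2.64, -1.44, -5.52, -9.6, -13.68]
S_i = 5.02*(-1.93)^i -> [5.02, -9.69, 18.7, -36.09, 69.65]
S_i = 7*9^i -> [7, 63, 567, 5103, 45927]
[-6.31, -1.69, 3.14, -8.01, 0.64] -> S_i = Random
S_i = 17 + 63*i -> [17, 80, 143, 206, 269]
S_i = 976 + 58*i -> [976, 1034, 1092, 1150, 1208]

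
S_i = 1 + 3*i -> [1, 4, 7, 10, 13]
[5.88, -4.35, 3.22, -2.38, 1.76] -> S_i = 5.88*(-0.74)^i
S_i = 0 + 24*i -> [0, 24, 48, 72, 96]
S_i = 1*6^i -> [1, 6, 36, 216, 1296]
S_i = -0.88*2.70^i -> [-0.88, -2.38, -6.42, -17.32, -46.77]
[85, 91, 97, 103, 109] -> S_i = 85 + 6*i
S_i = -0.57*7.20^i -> [-0.57, -4.1, -29.55, -212.75, -1531.81]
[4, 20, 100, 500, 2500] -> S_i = 4*5^i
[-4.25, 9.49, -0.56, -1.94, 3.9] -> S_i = Random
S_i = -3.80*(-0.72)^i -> [-3.8, 2.74, -1.97, 1.42, -1.02]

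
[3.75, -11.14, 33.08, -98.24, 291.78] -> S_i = 3.75*(-2.97)^i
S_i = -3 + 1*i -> [-3, -2, -1, 0, 1]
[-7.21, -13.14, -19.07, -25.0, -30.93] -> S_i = -7.21 + -5.93*i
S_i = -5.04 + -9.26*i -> [-5.04, -14.3, -23.56, -32.82, -42.08]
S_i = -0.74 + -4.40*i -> [-0.74, -5.14, -9.54, -13.94, -18.34]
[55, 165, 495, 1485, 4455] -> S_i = 55*3^i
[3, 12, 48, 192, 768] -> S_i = 3*4^i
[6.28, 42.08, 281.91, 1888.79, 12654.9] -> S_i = 6.28*6.70^i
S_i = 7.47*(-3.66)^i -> [7.47, -27.34, 100.07, -366.24, 1340.43]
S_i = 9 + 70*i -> [9, 79, 149, 219, 289]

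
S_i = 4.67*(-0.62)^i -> [4.67, -2.9, 1.8, -1.11, 0.69]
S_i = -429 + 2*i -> [-429, -427, -425, -423, -421]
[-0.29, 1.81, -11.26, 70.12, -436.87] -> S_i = -0.29*(-6.23)^i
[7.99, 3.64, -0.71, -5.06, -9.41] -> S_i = 7.99 + -4.35*i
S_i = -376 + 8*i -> [-376, -368, -360, -352, -344]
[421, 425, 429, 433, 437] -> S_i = 421 + 4*i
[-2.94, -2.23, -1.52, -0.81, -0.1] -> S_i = -2.94 + 0.71*i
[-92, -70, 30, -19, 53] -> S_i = Random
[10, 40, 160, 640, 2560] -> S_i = 10*4^i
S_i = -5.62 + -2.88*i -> [-5.62, -8.5, -11.38, -14.26, -17.14]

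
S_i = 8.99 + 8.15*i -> [8.99, 17.14, 25.29, 33.44, 41.59]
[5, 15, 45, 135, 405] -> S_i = 5*3^i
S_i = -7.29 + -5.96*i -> [-7.29, -13.25, -19.21, -25.17, -31.13]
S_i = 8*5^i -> [8, 40, 200, 1000, 5000]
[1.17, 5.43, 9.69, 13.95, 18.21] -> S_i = 1.17 + 4.26*i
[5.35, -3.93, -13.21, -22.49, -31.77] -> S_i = 5.35 + -9.28*i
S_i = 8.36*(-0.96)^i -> [8.36, -8.03, 7.7, -7.4, 7.1]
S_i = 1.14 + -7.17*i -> [1.14, -6.03, -13.2, -20.37, -27.54]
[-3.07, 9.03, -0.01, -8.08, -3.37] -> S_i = Random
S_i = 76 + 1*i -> [76, 77, 78, 79, 80]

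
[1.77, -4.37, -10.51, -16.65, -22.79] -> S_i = 1.77 + -6.14*i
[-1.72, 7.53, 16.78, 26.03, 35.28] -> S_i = -1.72 + 9.25*i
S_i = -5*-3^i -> [-5, 15, -45, 135, -405]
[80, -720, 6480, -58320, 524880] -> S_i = 80*-9^i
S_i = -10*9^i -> [-10, -90, -810, -7290, -65610]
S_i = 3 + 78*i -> [3, 81, 159, 237, 315]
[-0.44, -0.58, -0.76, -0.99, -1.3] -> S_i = -0.44*1.31^i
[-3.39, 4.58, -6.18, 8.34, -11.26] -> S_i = -3.39*(-1.35)^i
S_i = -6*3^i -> [-6, -18, -54, -162, -486]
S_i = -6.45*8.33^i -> [-6.45, -53.73, -447.56, -3728.16, -31055.59]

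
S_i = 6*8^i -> [6, 48, 384, 3072, 24576]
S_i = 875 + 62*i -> [875, 937, 999, 1061, 1123]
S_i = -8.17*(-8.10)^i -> [-8.17, 66.18, -536.03, 4341.87, -35169.17]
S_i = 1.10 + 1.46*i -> [1.1, 2.56, 4.02, 5.48, 6.94]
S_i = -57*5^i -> [-57, -285, -1425, -7125, -35625]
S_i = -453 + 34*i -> [-453, -419, -385, -351, -317]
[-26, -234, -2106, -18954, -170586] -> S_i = -26*9^i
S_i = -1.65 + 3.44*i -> [-1.65, 1.79, 5.23, 8.67, 12.11]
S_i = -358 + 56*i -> [-358, -302, -246, -190, -134]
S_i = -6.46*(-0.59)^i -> [-6.46, 3.81, -2.25, 1.33, -0.78]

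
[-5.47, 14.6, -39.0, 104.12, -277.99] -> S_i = -5.47*(-2.67)^i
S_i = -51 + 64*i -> [-51, 13, 77, 141, 205]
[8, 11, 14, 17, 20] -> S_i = 8 + 3*i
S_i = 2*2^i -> [2, 4, 8, 16, 32]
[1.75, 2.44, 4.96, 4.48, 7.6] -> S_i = Random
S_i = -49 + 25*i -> [-49, -24, 1, 26, 51]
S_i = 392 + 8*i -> [392, 400, 408, 416, 424]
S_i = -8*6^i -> [-8, -48, -288, -1728, -10368]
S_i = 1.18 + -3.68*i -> [1.18, -2.5, -6.18, -9.86, -13.54]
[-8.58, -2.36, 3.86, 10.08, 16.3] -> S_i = -8.58 + 6.22*i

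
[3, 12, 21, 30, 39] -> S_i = 3 + 9*i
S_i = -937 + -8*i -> [-937, -945, -953, -961, -969]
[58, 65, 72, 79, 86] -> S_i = 58 + 7*i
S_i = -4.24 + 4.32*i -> [-4.24, 0.08, 4.4, 8.72, 13.04]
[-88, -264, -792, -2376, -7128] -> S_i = -88*3^i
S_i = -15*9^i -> [-15, -135, -1215, -10935, -98415]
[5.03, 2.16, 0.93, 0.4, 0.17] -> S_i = 5.03*0.43^i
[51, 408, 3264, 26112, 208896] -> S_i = 51*8^i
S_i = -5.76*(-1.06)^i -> [-5.76, 6.11, -6.47, 6.86, -7.27]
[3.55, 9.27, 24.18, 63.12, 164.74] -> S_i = 3.55*2.61^i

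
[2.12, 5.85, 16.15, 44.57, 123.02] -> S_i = 2.12*2.76^i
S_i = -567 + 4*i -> [-567, -563, -559, -555, -551]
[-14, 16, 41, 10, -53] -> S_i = Random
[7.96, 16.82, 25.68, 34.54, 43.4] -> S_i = 7.96 + 8.86*i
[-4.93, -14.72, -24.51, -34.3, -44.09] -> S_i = -4.93 + -9.79*i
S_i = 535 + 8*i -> [535, 543, 551, 559, 567]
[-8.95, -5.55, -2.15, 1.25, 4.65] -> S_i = -8.95 + 3.40*i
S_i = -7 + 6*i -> [-7, -1, 5, 11, 17]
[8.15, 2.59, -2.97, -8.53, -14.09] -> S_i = 8.15 + -5.56*i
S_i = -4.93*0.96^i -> [-4.93, -4.73, -4.54, -4.36, -4.19]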